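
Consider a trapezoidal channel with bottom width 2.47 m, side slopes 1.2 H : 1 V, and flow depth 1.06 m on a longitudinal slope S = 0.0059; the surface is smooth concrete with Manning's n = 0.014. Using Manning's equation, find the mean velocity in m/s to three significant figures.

4.27 m/s

A = (b + z·y)·y = (2.47 + 1.2×1.06)×1.06 = 3.967 m²
P = b + 2y√(1+z²) = 2.47 + 2×1.06×√(1+1.2²) = 5.782 m
R = A/P = 3.967/5.782 = 0.6861 m
Q = (1/n)·A·R^(2/3)·S^(1/2) = (1/0.014) × 3.967 × 0.6861^(2/3) × 0.0059^(1/2) = 16.93 m³/s
V = Q/A = 16.93/3.967 = 4.268 m/s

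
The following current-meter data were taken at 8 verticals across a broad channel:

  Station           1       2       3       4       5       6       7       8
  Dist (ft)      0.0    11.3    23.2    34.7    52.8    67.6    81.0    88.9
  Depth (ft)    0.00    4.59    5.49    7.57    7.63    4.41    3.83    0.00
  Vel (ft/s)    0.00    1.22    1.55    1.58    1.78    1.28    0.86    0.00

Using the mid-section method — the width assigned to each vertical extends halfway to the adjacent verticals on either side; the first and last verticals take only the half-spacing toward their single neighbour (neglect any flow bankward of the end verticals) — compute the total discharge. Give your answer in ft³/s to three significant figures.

680 ft³/s

w_2 = (23.2 − 0.0)/2 = 11.6 ft; q_2 = 1.22 × 4.59 × 11.6 = 64.96 ft³/s
w_3 = (34.7 − 11.3)/2 = 11.7 ft; q_3 = 1.55 × 5.49 × 11.7 = 99.56 ft³/s
w_4 = (52.8 − 23.2)/2 = 14.8 ft; q_4 = 1.58 × 7.57 × 14.8 = 177.0 ft³/s
w_5 = (67.6 − 34.7)/2 = 16.45 ft; q_5 = 1.78 × 7.63 × 16.45 = 223.4 ft³/s
w_6 = (81.0 − 52.8)/2 = 14.1 ft; q_6 = 1.28 × 4.41 × 14.1 = 79.59 ft³/s
w_7 = (88.9 − 67.6)/2 = 10.65 ft; q_7 = 0.86 × 3.83 × 10.65 = 35.08 ft³/s
Stations 1, 8 contribute zero (depth or velocity is 0).
Q = Σ qᵢ = 679.6 ft³/s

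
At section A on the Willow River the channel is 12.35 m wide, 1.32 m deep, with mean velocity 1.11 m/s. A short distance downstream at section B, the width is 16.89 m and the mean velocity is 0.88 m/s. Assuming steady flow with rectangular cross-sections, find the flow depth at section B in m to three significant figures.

1.22 m

Q = A₁V₁ = (12.35×1.32) × 1.11 = 18.10 m³/s
d₂ = Q/(b₂ V₂) = 18.10/(16.89×0.88) = 1.217 m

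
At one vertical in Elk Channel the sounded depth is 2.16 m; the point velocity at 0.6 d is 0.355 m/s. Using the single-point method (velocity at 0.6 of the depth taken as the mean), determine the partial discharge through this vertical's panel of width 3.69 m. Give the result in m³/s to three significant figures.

v̄ = v₀.₆ = 0.355 m/s
q = v̄ × d × w = 0.3550 × 2.16 × 3.69 = 2.829 m³/s

2.83 m³/s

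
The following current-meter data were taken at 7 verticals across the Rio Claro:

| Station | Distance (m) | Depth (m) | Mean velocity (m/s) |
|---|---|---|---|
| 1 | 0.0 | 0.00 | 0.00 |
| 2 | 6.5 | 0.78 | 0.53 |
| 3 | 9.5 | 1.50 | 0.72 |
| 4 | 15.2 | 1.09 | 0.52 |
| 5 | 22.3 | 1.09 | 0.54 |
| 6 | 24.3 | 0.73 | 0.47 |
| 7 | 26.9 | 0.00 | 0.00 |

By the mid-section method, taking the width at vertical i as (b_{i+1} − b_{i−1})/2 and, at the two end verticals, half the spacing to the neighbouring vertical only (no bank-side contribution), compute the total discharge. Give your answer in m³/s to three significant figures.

w_2 = (9.5 − 0.0)/2 = 4.75 m; q_2 = 0.53 × 0.78 × 4.75 = 1.964 m³/s
w_3 = (15.2 − 6.5)/2 = 4.35 m; q_3 = 0.72 × 1.50 × 4.35 = 4.698 m³/s
w_4 = (22.3 − 9.5)/2 = 6.4 m; q_4 = 0.52 × 1.09 × 6.4 = 3.628 m³/s
w_5 = (24.3 − 15.2)/2 = 4.55 m; q_5 = 0.54 × 1.09 × 4.55 = 2.678 m³/s
w_6 = (26.9 − 22.3)/2 = 2.3 m; q_6 = 0.47 × 0.73 × 2.3 = 0.7891 m³/s
Stations 1, 7 contribute zero (depth or velocity is 0).
Q = Σ qᵢ = 13.76 m³/s

13.8 m³/s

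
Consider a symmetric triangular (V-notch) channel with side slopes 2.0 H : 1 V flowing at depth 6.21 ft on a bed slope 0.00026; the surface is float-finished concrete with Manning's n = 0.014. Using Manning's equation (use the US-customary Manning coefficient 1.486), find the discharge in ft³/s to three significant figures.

A = z·y² = 2.0×6.21² = 77.13 ft²
P = 2y√(1+z²) = 2×6.21×√(1+2.0²) = 27.77 ft
R = A/P = 77.13/27.77 = 2.777 ft
Q = (1.486/n)·A·R^(2/3)·S^(1/2) = (1.486/0.014) × 77.13 × 2.777^(2/3) × 0.00026^(1/2) = 260.8 ft³/s

261 ft³/s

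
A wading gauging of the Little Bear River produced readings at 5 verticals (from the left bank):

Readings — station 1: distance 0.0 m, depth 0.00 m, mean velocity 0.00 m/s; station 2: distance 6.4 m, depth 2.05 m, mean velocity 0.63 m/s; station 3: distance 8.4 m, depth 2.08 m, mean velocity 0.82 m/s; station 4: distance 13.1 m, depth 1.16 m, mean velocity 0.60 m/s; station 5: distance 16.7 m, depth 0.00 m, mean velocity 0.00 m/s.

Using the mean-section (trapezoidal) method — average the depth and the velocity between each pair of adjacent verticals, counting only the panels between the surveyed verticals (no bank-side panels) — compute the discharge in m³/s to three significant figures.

Panel 1-2: Δb = 6.4 m, d̄ = (0.00+2.05)/2 = 1.025, v̄ = (0.00+0.63)/2 = 0.315 → q = 6.4×1.025×0.315 = 2.066 m³/s
Panel 2-3: Δb = 2 m, d̄ = (2.05+2.08)/2 = 2.065, v̄ = (0.63+0.82)/2 = 0.725 → q = 2×2.065×0.725 = 2.994 m³/s
Panel 3-4: Δb = 4.7 m, d̄ = (2.08+1.16)/2 = 1.62, v̄ = (0.82+0.60)/2 = 0.71 → q = 4.7×1.62×0.71 = 5.406 m³/s
Panel 4-5: Δb = 3.6 m, d̄ = (1.16+0.00)/2 = 0.58, v̄ = (0.60+0.00)/2 = 0.3 → q = 3.6×0.58×0.3 = 0.6264 m³/s
Q = Σ q = 11.09 m³/s

11.1 m³/s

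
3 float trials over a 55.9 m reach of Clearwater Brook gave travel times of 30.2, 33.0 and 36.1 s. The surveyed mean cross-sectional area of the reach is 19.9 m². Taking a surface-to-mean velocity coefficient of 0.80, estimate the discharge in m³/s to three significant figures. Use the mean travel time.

26.9 m³/s

t̄ = (30.2 + 33.0 + 36.1) / 3 = 33.1 s
v_surface = L / t̄ = 55.9 / 33.1 = 1.689 m/s
v_mean = 0.80 × 1.689 = 1.351 m/s
Q = A × v_mean = 19.9 × 1.351 = 26.89 m³/s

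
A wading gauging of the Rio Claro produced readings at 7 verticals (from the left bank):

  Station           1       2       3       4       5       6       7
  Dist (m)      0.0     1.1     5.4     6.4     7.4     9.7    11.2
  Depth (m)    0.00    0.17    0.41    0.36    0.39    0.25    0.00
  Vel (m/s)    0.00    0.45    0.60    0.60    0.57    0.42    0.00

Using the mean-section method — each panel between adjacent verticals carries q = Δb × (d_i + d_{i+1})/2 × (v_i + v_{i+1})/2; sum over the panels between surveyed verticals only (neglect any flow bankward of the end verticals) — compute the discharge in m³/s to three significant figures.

1.53 m³/s

Panel 1-2: Δb = 1.1 m, d̄ = (0.00+0.17)/2 = 0.085, v̄ = (0.00+0.45)/2 = 0.225 → q = 1.1×0.085×0.225 = 0.02104 m³/s
Panel 2-3: Δb = 4.3 m, d̄ = (0.17+0.41)/2 = 0.29, v̄ = (0.45+0.60)/2 = 0.525 → q = 4.3×0.29×0.525 = 0.6547 m³/s
Panel 3-4: Δb = 1 m, d̄ = (0.41+0.36)/2 = 0.385, v̄ = (0.60+0.60)/2 = 0.6 → q = 1×0.385×0.6 = 0.2310 m³/s
Panel 4-5: Δb = 1 m, d̄ = (0.36+0.39)/2 = 0.375, v̄ = (0.60+0.57)/2 = 0.585 → q = 1×0.375×0.585 = 0.2194 m³/s
Panel 5-6: Δb = 2.3 m, d̄ = (0.39+0.25)/2 = 0.32, v̄ = (0.57+0.42)/2 = 0.495 → q = 2.3×0.32×0.495 = 0.3643 m³/s
Panel 6-7: Δb = 1.5 m, d̄ = (0.25+0.00)/2 = 0.125, v̄ = (0.42+0.00)/2 = 0.21 → q = 1.5×0.125×0.21 = 0.03938 m³/s
Q = Σ q = 1.530 m³/s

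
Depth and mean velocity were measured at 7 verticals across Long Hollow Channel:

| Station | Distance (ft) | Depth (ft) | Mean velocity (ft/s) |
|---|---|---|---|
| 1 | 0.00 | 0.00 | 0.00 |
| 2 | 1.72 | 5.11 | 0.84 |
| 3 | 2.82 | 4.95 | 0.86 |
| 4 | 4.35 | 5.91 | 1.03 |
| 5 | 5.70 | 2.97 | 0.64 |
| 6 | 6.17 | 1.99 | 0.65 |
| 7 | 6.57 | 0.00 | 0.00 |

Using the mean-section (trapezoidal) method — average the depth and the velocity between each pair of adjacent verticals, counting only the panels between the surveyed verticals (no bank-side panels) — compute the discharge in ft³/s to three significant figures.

20.3 ft³/s

Panel 1-2: Δb = 1.72 ft, d̄ = (0.00+5.11)/2 = 2.555, v̄ = (0.00+0.84)/2 = 0.42 → q = 1.72×2.555×0.42 = 1.846 ft³/s
Panel 2-3: Δb = 1.1 ft, d̄ = (5.11+4.95)/2 = 5.03, v̄ = (0.84+0.86)/2 = 0.85 → q = 1.1×5.03×0.85 = 4.703 ft³/s
Panel 3-4: Δb = 1.53 ft, d̄ = (4.95+5.91)/2 = 5.43, v̄ = (0.86+1.03)/2 = 0.945 → q = 1.53×5.43×0.945 = 7.851 ft³/s
Panel 4-5: Δb = 1.35 ft, d̄ = (5.91+2.97)/2 = 4.44, v̄ = (1.03+0.64)/2 = 0.835 → q = 1.35×4.44×0.835 = 5.005 ft³/s
Panel 5-6: Δb = 0.47 ft, d̄ = (2.97+1.99)/2 = 2.48, v̄ = (0.64+0.65)/2 = 0.645 → q = 0.47×2.48×0.645 = 0.7518 ft³/s
Panel 6-7: Δb = 0.4 ft, d̄ = (1.99+0.00)/2 = 0.995, v̄ = (0.65+0.00)/2 = 0.325 → q = 0.4×0.995×0.325 = 0.1294 ft³/s
Q = Σ q = 20.29 ft³/s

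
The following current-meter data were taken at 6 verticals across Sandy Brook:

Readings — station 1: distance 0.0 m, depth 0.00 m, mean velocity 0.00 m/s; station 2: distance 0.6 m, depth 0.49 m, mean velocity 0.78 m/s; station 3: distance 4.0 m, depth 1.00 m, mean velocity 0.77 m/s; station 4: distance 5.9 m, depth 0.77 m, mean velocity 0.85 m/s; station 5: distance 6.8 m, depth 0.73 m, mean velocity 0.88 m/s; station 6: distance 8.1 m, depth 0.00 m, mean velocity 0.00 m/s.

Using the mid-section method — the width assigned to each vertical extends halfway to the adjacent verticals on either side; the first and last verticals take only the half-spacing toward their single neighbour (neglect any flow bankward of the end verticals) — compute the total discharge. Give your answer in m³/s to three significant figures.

w_2 = (4.0 − 0.0)/2 = 2 m; q_2 = 0.78 × 0.49 × 2 = 0.7644 m³/s
w_3 = (5.9 − 0.6)/2 = 2.65 m; q_3 = 0.77 × 1.00 × 2.65 = 2.041 m³/s
w_4 = (6.8 − 4.0)/2 = 1.4 m; q_4 = 0.85 × 0.77 × 1.4 = 0.9163 m³/s
w_5 = (8.1 − 5.9)/2 = 1.1 m; q_5 = 0.88 × 0.73 × 1.1 = 0.7066 m³/s
Stations 1, 6 contribute zero (depth or velocity is 0).
Q = Σ qᵢ = 4.428 m³/s

4.43 m³/s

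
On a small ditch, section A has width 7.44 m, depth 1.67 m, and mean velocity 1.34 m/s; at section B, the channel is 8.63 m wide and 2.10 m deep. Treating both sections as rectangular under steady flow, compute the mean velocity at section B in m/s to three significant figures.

0.919 m/s

Q = A₁V₁ = (7.44×1.67) × 1.34 = 16.65 m³/s
A₂ = 8.63 × 2.10 = 18.12 m²
V₂ = Q/A₂ = 16.65/18.12 = 0.9187 m/s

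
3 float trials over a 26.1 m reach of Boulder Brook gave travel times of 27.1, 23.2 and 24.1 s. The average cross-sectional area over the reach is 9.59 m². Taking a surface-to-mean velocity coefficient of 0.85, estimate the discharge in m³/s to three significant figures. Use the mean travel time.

8.58 m³/s

t̄ = (27.1 + 23.2 + 24.1) / 3 = 24.8 s
v_surface = L / t̄ = 26.1 / 24.8 = 1.052 m/s
v_mean = 0.85 × 1.052 = 0.8946 m/s
Q = A × v_mean = 9.59 × 0.8946 = 8.579 m³/s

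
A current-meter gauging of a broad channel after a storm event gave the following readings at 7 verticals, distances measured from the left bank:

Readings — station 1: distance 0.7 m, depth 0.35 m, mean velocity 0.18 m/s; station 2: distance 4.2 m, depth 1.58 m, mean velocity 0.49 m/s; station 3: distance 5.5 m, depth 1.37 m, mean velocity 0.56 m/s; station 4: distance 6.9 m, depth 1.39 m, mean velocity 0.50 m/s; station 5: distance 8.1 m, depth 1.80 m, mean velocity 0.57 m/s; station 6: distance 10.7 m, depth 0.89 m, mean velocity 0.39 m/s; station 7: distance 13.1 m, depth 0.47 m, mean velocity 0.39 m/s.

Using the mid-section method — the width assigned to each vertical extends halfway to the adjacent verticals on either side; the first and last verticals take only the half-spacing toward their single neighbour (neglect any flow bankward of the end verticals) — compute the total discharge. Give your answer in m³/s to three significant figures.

w_1 = (4.2 − 0.7)/2 = 1.75 m; q_1 = 0.18 × 0.35 × 1.75 = 0.1103 m³/s
w_2 = (5.5 − 0.7)/2 = 2.4 m; q_2 = 0.49 × 1.58 × 2.4 = 1.858 m³/s
w_3 = (6.9 − 4.2)/2 = 1.35 m; q_3 = 0.56 × 1.37 × 1.35 = 1.036 m³/s
w_4 = (8.1 − 5.5)/2 = 1.3 m; q_4 = 0.50 × 1.39 × 1.3 = 0.9035 m³/s
w_5 = (10.7 − 6.9)/2 = 1.9 m; q_5 = 0.57 × 1.80 × 1.9 = 1.949 m³/s
w_6 = (13.1 − 8.1)/2 = 2.5 m; q_6 = 0.39 × 0.89 × 2.5 = 0.8678 m³/s
w_7 = (13.1 − 10.7)/2 = 1.2 m; q_7 = 0.39 × 0.47 × 1.2 = 0.2200 m³/s
Q = Σ qᵢ = 6.945 m³/s

6.94 m³/s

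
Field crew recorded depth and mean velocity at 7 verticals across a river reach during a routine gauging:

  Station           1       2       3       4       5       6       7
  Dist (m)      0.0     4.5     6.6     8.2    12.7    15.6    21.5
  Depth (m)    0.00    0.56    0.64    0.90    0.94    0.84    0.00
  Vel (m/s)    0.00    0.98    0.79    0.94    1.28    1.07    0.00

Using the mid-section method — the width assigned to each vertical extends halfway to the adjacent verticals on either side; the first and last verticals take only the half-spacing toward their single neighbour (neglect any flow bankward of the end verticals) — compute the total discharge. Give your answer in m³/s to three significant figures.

13.7 m³/s

w_2 = (6.6 − 0.0)/2 = 3.3 m; q_2 = 0.98 × 0.56 × 3.3 = 1.811 m³/s
w_3 = (8.2 − 4.5)/2 = 1.85 m; q_3 = 0.79 × 0.64 × 1.85 = 0.9354 m³/s
w_4 = (12.7 − 6.6)/2 = 3.05 m; q_4 = 0.94 × 0.90 × 3.05 = 2.580 m³/s
w_5 = (15.6 − 8.2)/2 = 3.7 m; q_5 = 1.28 × 0.94 × 3.7 = 4.452 m³/s
w_6 = (21.5 − 12.7)/2 = 4.4 m; q_6 = 1.07 × 0.84 × 4.4 = 3.955 m³/s
Stations 1, 7 contribute zero (depth or velocity is 0).
Q = Σ qᵢ = 13.73 m³/s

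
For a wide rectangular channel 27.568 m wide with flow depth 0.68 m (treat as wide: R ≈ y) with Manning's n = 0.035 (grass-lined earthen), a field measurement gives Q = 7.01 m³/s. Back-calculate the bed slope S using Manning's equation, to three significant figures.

A = b·y = 27.568 × 0.68 = 18.75 m²
Wide channel: R ≈ y = 0.68 m
S = (Q·n / (1·A·R^(2/3)))² = (7.01×0.035 / (1×18.75×0.7733))² = 0.0002865

0.000286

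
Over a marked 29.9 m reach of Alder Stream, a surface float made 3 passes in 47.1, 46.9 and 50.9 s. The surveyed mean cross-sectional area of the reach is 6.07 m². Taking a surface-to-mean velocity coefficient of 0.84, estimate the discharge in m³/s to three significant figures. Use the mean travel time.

3.16 m³/s

t̄ = (47.1 + 46.9 + 50.9) / 3 = 48.3 s
v_surface = L / t̄ = 29.9 / 48.3 = 0.6190 m/s
v_mean = 0.84 × 0.6190 = 0.5200 m/s
Q = A × v_mean = 6.07 × 0.5200 = 3.156 m³/s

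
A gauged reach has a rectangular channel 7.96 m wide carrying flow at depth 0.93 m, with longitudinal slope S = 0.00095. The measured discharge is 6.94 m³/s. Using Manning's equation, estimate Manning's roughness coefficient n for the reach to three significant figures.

A = b·y = 7.96 × 0.93 = 7.403 m²
P = b + 2y = 7.96 + 2×0.93 = 9.820 m
R = A/P = 7.403/9.820 = 0.7538 m
n = (1/Q)·A·R^(2/3)·S^(1/2) = (1/6.94) × 7.403 × 0.8283 × 0.03082 = 0.02723

0.0272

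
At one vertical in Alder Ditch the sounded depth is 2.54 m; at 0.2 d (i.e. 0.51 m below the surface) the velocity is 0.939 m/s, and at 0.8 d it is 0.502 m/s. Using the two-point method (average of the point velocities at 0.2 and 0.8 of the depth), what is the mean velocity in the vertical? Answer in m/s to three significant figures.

0.721 m/s

v̄ = (0.939 + 0.502) / 2 = 0.7205 m/s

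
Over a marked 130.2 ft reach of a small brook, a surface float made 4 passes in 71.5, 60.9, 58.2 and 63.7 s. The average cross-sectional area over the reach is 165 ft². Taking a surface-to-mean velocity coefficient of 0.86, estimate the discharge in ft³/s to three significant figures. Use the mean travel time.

t̄ = (71.5 + 60.9 + 58.2 + 63.7) / 4 = 63.575 s
v_surface = L / t̄ = 130.2 / 63.575 = 2.048 ft/s
v_mean = 0.86 × 2.048 = 1.761 ft/s
Q = A × v_mean = 165 × 1.761 = 290.6 ft³/s

291 ft³/s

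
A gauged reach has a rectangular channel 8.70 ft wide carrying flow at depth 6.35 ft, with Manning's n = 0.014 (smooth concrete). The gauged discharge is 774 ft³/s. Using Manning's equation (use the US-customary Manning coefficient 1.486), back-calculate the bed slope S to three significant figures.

A = b·y = 8.70 × 6.35 = 55.25 ft²
P = b + 2y = 8.70 + 2×6.35 = 21.40 ft
R = A/P = 55.25/21.40 = 2.582 ft
S = (Q·n / (1.486·A·R^(2/3)))² = (774×0.014 / (1.486×55.25×1.882))² = 0.004920

0.00492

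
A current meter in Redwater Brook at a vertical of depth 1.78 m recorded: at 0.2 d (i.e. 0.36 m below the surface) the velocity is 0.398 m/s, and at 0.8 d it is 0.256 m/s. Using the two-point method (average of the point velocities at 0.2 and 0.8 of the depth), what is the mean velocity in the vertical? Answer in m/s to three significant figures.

0.327 m/s

v̄ = (0.398 + 0.256) / 2 = 0.3270 m/s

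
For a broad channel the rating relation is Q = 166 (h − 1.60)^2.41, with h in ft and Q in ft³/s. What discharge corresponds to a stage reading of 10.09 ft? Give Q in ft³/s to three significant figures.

Q = 166 × (10.09 − 1.60)^2.41 = 166 × 8.49^2.41 = 28760 ft³/s

28800 ft³/s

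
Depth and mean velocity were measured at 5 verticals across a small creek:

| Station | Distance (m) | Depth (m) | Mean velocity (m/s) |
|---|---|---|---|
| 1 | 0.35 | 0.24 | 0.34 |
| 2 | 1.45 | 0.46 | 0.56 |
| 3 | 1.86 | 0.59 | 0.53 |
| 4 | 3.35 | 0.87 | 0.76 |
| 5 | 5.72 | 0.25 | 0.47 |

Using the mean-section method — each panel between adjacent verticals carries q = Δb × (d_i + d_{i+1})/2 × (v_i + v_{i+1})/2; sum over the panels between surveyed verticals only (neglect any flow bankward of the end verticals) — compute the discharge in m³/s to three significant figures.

Panel 1-2: Δb = 1.1 m, d̄ = (0.24+0.46)/2 = 0.35, v̄ = (0.34+0.56)/2 = 0.45 → q = 1.1×0.35×0.45 = 0.1733 m³/s
Panel 2-3: Δb = 0.41 m, d̄ = (0.46+0.59)/2 = 0.525, v̄ = (0.56+0.53)/2 = 0.545 → q = 0.41×0.525×0.545 = 0.1173 m³/s
Panel 3-4: Δb = 1.49 m, d̄ = (0.59+0.87)/2 = 0.73, v̄ = (0.53+0.76)/2 = 0.645 → q = 1.49×0.73×0.645 = 0.7016 m³/s
Panel 4-5: Δb = 2.37 m, d̄ = (0.87+0.25)/2 = 0.56, v̄ = (0.76+0.47)/2 = 0.615 → q = 2.37×0.56×0.615 = 0.8162 m³/s
Q = Σ q = 1.808 m³/s

1.81 m³/s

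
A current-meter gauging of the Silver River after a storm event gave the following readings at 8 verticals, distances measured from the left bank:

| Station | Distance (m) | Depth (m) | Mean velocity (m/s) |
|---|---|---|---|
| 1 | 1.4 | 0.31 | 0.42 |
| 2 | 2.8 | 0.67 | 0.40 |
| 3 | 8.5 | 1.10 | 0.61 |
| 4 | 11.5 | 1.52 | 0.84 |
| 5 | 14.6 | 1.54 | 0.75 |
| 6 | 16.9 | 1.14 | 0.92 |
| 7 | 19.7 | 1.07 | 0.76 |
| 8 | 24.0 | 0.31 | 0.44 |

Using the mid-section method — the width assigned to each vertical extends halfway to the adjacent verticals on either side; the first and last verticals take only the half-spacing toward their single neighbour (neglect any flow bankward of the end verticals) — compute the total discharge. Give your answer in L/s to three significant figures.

16800 L/s

w_1 = (2.8 − 1.4)/2 = 0.7 m; q_1 = 0.42 × 0.31 × 0.7 = 0.09114 m³/s
w_2 = (8.5 − 1.4)/2 = 3.55 m; q_2 = 0.40 × 0.67 × 3.55 = 0.9514 m³/s
w_3 = (11.5 − 2.8)/2 = 4.35 m; q_3 = 0.61 × 1.10 × 4.35 = 2.919 m³/s
w_4 = (14.6 − 8.5)/2 = 3.05 m; q_4 = 0.84 × 1.52 × 3.05 = 3.894 m³/s
w_5 = (16.9 − 11.5)/2 = 2.7 m; q_5 = 0.75 × 1.54 × 2.7 = 3.119 m³/s
w_6 = (19.7 − 14.6)/2 = 2.55 m; q_6 = 0.92 × 1.14 × 2.55 = 2.674 m³/s
w_7 = (24.0 − 16.9)/2 = 3.55 m; q_7 = 0.76 × 1.07 × 3.55 = 2.887 m³/s
w_8 = (24.0 − 19.7)/2 = 2.15 m; q_8 = 0.44 × 0.31 × 2.15 = 0.2933 m³/s
Q = Σ qᵢ = 16.83 m³/s
= 16.83 × 1000 = 16830 L/s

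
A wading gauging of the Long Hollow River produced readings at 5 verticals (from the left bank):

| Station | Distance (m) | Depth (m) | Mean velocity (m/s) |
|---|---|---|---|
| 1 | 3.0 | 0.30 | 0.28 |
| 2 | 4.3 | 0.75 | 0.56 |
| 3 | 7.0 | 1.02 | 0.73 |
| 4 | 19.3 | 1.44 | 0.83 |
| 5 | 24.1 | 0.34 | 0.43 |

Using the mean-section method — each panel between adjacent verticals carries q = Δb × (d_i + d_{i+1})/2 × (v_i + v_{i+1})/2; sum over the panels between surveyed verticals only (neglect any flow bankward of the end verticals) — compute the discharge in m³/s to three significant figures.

16.3 m³/s

Panel 1-2: Δb = 1.3 m, d̄ = (0.30+0.75)/2 = 0.525, v̄ = (0.28+0.56)/2 = 0.42 → q = 1.3×0.525×0.42 = 0.2867 m³/s
Panel 2-3: Δb = 2.7 m, d̄ = (0.75+1.02)/2 = 0.885, v̄ = (0.56+0.73)/2 = 0.645 → q = 2.7×0.885×0.645 = 1.541 m³/s
Panel 3-4: Δb = 12.3 m, d̄ = (1.02+1.44)/2 = 1.23, v̄ = (0.73+0.83)/2 = 0.78 → q = 12.3×1.23×0.78 = 11.80 m³/s
Panel 4-5: Δb = 4.8 m, d̄ = (1.44+0.34)/2 = 0.89, v̄ = (0.83+0.43)/2 = 0.63 → q = 4.8×0.89×0.63 = 2.691 m³/s
Q = Σ q = 16.32 m³/s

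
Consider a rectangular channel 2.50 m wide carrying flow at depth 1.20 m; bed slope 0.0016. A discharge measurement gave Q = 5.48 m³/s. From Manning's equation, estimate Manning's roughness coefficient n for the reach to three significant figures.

A = b·y = 2.50 × 1.20 = 3.000 m²
P = b + 2y = 2.50 + 2×1.20 = 4.900 m
R = A/P = 3.000/4.900 = 0.6122 m
n = (1/Q)·A·R^(2/3)·S^(1/2) = (1/5.48) × 3.000 × 0.7210 × 0.04000 = 0.01579

0.0158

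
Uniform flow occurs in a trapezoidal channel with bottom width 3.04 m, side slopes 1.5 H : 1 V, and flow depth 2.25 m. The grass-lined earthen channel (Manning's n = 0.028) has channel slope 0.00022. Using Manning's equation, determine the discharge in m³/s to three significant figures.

9.08 m³/s

A = (b + z·y)·y = (3.04 + 1.5×2.25)×2.25 = 14.43 m²
P = b + 2y√(1+z²) = 3.04 + 2×2.25×√(1+1.5²) = 11.15 m
R = A/P = 14.43/11.15 = 1.294 m
Q = (1/n)·A·R^(2/3)·S^(1/2) = (1/0.028) × 14.43 × 1.294^(2/3) × 0.00022^(1/2) = 9.080 m³/s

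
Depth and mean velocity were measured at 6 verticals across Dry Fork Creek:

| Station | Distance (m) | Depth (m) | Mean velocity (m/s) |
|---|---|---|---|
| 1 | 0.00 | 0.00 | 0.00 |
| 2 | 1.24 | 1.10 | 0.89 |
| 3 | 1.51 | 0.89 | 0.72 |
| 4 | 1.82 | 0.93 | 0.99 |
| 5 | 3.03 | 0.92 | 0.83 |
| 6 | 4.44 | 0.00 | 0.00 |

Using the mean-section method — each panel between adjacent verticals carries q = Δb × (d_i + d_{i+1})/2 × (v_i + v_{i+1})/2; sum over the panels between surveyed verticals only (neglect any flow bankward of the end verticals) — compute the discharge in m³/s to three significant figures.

Panel 1-2: Δb = 1.24 m, d̄ = (0.00+1.10)/2 = 0.55, v̄ = (0.00+0.89)/2 = 0.445 → q = 1.24×0.55×0.445 = 0.3035 m³/s
Panel 2-3: Δb = 0.27 m, d̄ = (1.10+0.89)/2 = 0.995, v̄ = (0.89+0.72)/2 = 0.805 → q = 0.27×0.995×0.805 = 0.2163 m³/s
Panel 3-4: Δb = 0.31 m, d̄ = (0.89+0.93)/2 = 0.91, v̄ = (0.72+0.99)/2 = 0.855 → q = 0.31×0.91×0.855 = 0.2412 m³/s
Panel 4-5: Δb = 1.21 m, d̄ = (0.93+0.92)/2 = 0.925, v̄ = (0.99+0.83)/2 = 0.91 → q = 1.21×0.925×0.91 = 1.019 m³/s
Panel 5-6: Δb = 1.41 m, d̄ = (0.92+0.00)/2 = 0.46, v̄ = (0.83+0.00)/2 = 0.415 → q = 1.41×0.46×0.415 = 0.2692 m³/s
Q = Σ q = 2.049 m³/s

2.05 m³/s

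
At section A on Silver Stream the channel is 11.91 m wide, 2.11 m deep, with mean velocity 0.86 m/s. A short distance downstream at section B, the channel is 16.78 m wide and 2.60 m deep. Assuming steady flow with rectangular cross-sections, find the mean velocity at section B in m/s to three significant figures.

0.495 m/s

Q = A₁V₁ = (11.91×2.11) × 0.86 = 21.61 m³/s
A₂ = 16.78 × 2.60 = 43.63 m²
V₂ = Q/A₂ = 21.61/43.63 = 0.4954 m/s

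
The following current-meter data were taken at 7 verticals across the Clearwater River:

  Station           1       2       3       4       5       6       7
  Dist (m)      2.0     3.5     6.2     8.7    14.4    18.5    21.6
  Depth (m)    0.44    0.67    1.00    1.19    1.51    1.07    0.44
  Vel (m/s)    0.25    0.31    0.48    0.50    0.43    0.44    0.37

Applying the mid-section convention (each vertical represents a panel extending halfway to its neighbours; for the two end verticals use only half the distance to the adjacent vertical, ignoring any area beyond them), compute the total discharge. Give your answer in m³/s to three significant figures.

9.33 m³/s

w_1 = (3.5 − 2.0)/2 = 0.75 m; q_1 = 0.25 × 0.44 × 0.75 = 0.08250 m³/s
w_2 = (6.2 − 2.0)/2 = 2.1 m; q_2 = 0.31 × 0.67 × 2.1 = 0.4362 m³/s
w_3 = (8.7 − 3.5)/2 = 2.6 m; q_3 = 0.48 × 1.00 × 2.6 = 1.248 m³/s
w_4 = (14.4 − 6.2)/2 = 4.1 m; q_4 = 0.50 × 1.19 × 4.1 = 2.440 m³/s
w_5 = (18.5 − 8.7)/2 = 4.9 m; q_5 = 0.43 × 1.51 × 4.9 = 3.182 m³/s
w_6 = (21.6 − 14.4)/2 = 3.6 m; q_6 = 0.44 × 1.07 × 3.6 = 1.695 m³/s
w_7 = (21.6 − 18.5)/2 = 1.55 m; q_7 = 0.37 × 0.44 × 1.55 = 0.2523 m³/s
Q = Σ qᵢ = 9.335 m³/s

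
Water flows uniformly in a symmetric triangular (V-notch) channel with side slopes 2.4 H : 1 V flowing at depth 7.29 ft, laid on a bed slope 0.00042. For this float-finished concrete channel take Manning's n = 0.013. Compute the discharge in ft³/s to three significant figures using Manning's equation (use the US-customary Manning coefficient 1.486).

671 ft³/s

A = z·y² = 2.4×7.29² = 127.5 ft²
P = 2y√(1+z²) = 2×7.29×√(1+2.4²) = 37.91 ft
R = A/P = 127.5/37.91 = 3.365 ft
Q = (1.486/n)·A·R^(2/3)·S^(1/2) = (1.486/0.013) × 127.5 × 3.365^(2/3) × 0.00042^(1/2) = 670.9 ft³/s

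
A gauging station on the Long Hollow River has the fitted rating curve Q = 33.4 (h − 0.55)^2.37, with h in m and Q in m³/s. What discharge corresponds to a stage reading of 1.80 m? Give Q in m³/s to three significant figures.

56.7 m³/s

Q = 33.4 × (1.80 − 0.55)^2.37 = 33.4 × 1.25^2.37 = 56.68 m³/s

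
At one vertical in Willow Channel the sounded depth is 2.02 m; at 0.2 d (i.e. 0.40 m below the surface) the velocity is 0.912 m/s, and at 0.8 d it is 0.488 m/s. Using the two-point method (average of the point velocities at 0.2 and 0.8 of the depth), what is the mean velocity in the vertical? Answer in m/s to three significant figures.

v̄ = (0.912 + 0.488) / 2 = 0.7000 m/s

0.700 m/s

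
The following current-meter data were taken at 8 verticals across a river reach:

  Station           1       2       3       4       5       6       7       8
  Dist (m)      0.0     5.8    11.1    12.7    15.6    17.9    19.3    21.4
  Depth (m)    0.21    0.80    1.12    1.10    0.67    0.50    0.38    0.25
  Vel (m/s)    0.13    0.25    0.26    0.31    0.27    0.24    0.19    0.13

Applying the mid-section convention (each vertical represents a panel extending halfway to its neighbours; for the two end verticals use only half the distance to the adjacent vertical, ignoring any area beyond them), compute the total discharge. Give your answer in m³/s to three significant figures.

w_1 = (5.8 − 0.0)/2 = 2.9 m; q_1 = 0.13 × 0.21 × 2.9 = 0.07917 m³/s
w_2 = (11.1 − 0.0)/2 = 5.55 m; q_2 = 0.25 × 0.80 × 5.55 = 1.110 m³/s
w_3 = (12.7 − 5.8)/2 = 3.45 m; q_3 = 0.26 × 1.12 × 3.45 = 1.005 m³/s
w_4 = (15.6 − 11.1)/2 = 2.25 m; q_4 = 0.31 × 1.10 × 2.25 = 0.7673 m³/s
w_5 = (17.9 − 12.7)/2 = 2.6 m; q_5 = 0.27 × 0.67 × 2.6 = 0.4703 m³/s
w_6 = (19.3 − 15.6)/2 = 1.85 m; q_6 = 0.24 × 0.50 × 1.85 = 0.2220 m³/s
w_7 = (21.4 − 17.9)/2 = 1.75 m; q_7 = 0.19 × 0.38 × 1.75 = 0.1264 m³/s
w_8 = (21.4 − 19.3)/2 = 1.05 m; q_8 = 0.13 × 0.25 × 1.05 = 0.03413 m³/s
Q = Σ qᵢ = 3.814 m³/s

3.81 m³/s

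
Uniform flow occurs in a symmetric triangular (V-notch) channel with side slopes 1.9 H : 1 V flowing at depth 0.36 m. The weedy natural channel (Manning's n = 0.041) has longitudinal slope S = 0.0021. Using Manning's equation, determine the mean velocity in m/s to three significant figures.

0.328 m/s

A = z·y² = 1.9×0.36² = 0.2462 m²
P = 2y√(1+z²) = 2×0.36×√(1+1.9²) = 1.546 m
R = A/P = 0.2462/1.546 = 0.1593 m
Q = (1/n)·A·R^(2/3)·S^(1/2) = (1/0.041) × 0.2462 × 0.1593^(2/3) × 0.0021^(1/2) = 0.08087 m³/s
V = Q/A = 0.08087/0.2462 = 0.3284 m/s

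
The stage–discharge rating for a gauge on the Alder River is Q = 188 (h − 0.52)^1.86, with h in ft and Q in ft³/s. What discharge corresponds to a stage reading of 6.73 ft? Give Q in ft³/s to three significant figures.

5610 ft³/s

Q = 188 × (6.73 − 0.52)^1.86 = 188 × 6.21^1.86 = 5614 ft³/s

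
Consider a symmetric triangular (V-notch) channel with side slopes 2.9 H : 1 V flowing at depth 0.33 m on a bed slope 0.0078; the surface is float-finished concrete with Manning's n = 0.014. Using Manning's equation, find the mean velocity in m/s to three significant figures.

A = z·y² = 2.9×0.33² = 0.3158 m²
P = 2y√(1+z²) = 2×0.33×√(1+2.9²) = 2.025 m
R = A/P = 0.3158/2.025 = 0.1560 m
Q = (1/n)·A·R^(2/3)·S^(1/2) = (1/0.014) × 0.3158 × 0.1560^(2/3) × 0.0078^(1/2) = 0.5773 m³/s
V = Q/A = 0.5773/0.3158 = 1.828 m/s

1.83 m/s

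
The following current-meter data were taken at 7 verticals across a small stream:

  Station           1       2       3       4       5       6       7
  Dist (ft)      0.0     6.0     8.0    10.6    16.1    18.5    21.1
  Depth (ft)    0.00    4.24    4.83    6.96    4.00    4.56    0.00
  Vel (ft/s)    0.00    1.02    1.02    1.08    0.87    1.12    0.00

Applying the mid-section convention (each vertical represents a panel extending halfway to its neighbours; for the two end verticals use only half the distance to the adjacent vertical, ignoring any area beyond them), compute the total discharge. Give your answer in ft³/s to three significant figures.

85.6 ft³/s

w_2 = (8.0 − 0.0)/2 = 4 ft; q_2 = 1.02 × 4.24 × 4 = 17.30 ft³/s
w_3 = (10.6 − 6.0)/2 = 2.3 ft; q_3 = 1.02 × 4.83 × 2.3 = 11.33 ft³/s
w_4 = (16.1 − 8.0)/2 = 4.05 ft; q_4 = 1.08 × 6.96 × 4.05 = 30.44 ft³/s
w_5 = (18.5 − 10.6)/2 = 3.95 ft; q_5 = 0.87 × 4.00 × 3.95 = 13.75 ft³/s
w_6 = (21.1 − 16.1)/2 = 2.5 ft; q_6 = 1.12 × 4.56 × 2.5 = 12.77 ft³/s
Stations 1, 7 contribute zero (depth or velocity is 0).
Q = Σ qᵢ = 85.59 ft³/s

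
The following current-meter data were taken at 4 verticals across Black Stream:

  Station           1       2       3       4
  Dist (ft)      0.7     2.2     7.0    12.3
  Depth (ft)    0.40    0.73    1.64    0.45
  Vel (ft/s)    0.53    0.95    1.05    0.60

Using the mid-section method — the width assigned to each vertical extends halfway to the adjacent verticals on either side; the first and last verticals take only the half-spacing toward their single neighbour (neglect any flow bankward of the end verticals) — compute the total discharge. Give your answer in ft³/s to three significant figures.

w_1 = (2.2 − 0.7)/2 = 0.75 ft; q_1 = 0.53 × 0.40 × 0.75 = 0.1590 ft³/s
w_2 = (7.0 − 0.7)/2 = 3.15 ft; q_2 = 0.95 × 0.73 × 3.15 = 2.185 ft³/s
w_3 = (12.3 − 2.2)/2 = 5.05 ft; q_3 = 1.05 × 1.64 × 5.05 = 8.696 ft³/s
w_4 = (12.3 − 7.0)/2 = 2.65 ft; q_4 = 0.60 × 0.45 × 2.65 = 0.7155 ft³/s
Q = Σ qᵢ = 11.76 ft³/s

11.8 ft³/s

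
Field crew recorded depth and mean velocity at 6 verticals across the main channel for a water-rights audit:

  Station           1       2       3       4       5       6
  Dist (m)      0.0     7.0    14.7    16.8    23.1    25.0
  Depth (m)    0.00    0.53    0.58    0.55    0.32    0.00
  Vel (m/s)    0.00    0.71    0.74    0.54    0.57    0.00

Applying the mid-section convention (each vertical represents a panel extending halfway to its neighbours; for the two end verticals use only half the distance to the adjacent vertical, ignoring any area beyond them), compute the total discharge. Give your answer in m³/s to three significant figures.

w_2 = (14.7 − 0.0)/2 = 7.35 m; q_2 = 0.71 × 0.53 × 7.35 = 2.766 m³/s
w_3 = (16.8 − 7.0)/2 = 4.9 m; q_3 = 0.74 × 0.58 × 4.9 = 2.103 m³/s
w_4 = (23.1 − 14.7)/2 = 4.2 m; q_4 = 0.54 × 0.55 × 4.2 = 1.247 m³/s
w_5 = (25.0 − 16.8)/2 = 4.1 m; q_5 = 0.57 × 0.32 × 4.1 = 0.7478 m³/s
Stations 1, 6 contribute zero (depth or velocity is 0).
Q = Σ qᵢ = 6.864 m³/s

6.86 m³/s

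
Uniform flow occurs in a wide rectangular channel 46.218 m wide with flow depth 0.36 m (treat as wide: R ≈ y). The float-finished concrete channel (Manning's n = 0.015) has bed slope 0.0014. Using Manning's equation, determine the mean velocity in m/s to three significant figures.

1.26 m/s

A = b·y = 46.218 × 0.36 = 16.64 m²
Wide channel: R ≈ y = 0.36 m
Q = (1/n)·A·R^(2/3)·S^(1/2) = (1/0.015) × 16.64 × 0.3600^(2/3) × 0.0014^(1/2) = 21.00 m³/s
V = Q/A = 21.00/16.64 = 1.262 m/s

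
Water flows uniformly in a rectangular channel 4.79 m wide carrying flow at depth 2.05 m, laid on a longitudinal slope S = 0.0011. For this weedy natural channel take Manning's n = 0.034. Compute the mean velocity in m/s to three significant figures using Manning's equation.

A = b·y = 4.79 × 2.05 = 9.820 m²
P = b + 2y = 4.79 + 2×2.05 = 8.890 m
R = A/P = 9.820/8.890 = 1.105 m
Q = (1/n)·A·R^(2/3)·S^(1/2) = (1/0.034) × 9.820 × 1.105^(2/3) × 0.0011^(1/2) = 10.24 m³/s
V = Q/A = 10.24/9.820 = 1.042 m/s

1.04 m/s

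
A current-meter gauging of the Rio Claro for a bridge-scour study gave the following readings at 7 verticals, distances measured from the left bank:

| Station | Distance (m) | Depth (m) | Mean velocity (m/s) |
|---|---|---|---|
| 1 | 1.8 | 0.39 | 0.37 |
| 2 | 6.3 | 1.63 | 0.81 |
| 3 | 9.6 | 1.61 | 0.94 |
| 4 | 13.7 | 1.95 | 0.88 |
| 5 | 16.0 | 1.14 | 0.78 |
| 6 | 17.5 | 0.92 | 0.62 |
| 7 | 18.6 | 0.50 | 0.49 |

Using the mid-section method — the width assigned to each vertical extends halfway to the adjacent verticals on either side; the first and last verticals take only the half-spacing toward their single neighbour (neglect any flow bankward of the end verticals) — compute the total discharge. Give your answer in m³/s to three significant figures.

19.1 m³/s

w_1 = (6.3 − 1.8)/2 = 2.25 m; q_1 = 0.37 × 0.39 × 2.25 = 0.3247 m³/s
w_2 = (9.6 − 1.8)/2 = 3.9 m; q_2 = 0.81 × 1.63 × 3.9 = 5.149 m³/s
w_3 = (13.7 − 6.3)/2 = 3.7 m; q_3 = 0.94 × 1.61 × 3.7 = 5.600 m³/s
w_4 = (16.0 − 9.6)/2 = 3.2 m; q_4 = 0.88 × 1.95 × 3.2 = 5.491 m³/s
w_5 = (17.5 − 13.7)/2 = 1.9 m; q_5 = 0.78 × 1.14 × 1.9 = 1.689 m³/s
w_6 = (18.6 − 16.0)/2 = 1.3 m; q_6 = 0.62 × 0.92 × 1.3 = 0.7415 m³/s
w_7 = (18.6 − 17.5)/2 = 0.55 m; q_7 = 0.49 × 0.50 × 0.55 = 0.1348 m³/s
Q = Σ qᵢ = 19.13 m³/s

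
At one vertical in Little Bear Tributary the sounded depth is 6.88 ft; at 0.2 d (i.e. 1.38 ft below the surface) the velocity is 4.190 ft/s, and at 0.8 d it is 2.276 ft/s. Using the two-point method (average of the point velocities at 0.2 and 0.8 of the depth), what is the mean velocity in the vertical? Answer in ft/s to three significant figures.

v̄ = (4.190 + 2.276) / 2 = 3.233 ft/s

3.23 ft/s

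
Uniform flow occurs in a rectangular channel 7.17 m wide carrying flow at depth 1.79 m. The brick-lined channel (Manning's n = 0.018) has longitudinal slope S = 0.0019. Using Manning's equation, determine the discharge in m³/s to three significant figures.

35.0 m³/s

A = b·y = 7.17 × 1.79 = 12.83 m²
P = b + 2y = 7.17 + 2×1.79 = 10.75 m
R = A/P = 12.83/10.75 = 1.194 m
Q = (1/n)·A·R^(2/3)·S^(1/2) = (1/0.018) × 12.83 × 1.194^(2/3) × 0.0019^(1/2) = 34.98 m³/s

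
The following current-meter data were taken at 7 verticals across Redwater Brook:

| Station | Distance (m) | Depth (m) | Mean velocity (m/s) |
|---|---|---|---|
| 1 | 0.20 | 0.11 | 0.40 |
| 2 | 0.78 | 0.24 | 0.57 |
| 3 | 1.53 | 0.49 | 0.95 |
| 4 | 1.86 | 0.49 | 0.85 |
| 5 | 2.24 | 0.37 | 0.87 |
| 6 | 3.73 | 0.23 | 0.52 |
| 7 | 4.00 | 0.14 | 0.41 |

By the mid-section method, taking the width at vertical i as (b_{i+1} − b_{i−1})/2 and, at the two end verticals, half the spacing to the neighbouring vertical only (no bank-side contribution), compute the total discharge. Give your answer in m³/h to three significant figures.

3300 m³/h

w_1 = (0.78 − 0.20)/2 = 0.29 m; q_1 = 0.40 × 0.11 × 0.29 = 0.01276 m³/s
w_2 = (1.53 − 0.20)/2 = 0.665 m; q_2 = 0.57 × 0.24 × 0.665 = 0.09097 m³/s
w_3 = (1.86 − 0.78)/2 = 0.54 m; q_3 = 0.95 × 0.49 × 0.54 = 0.2514 m³/s
w_4 = (2.24 − 1.53)/2 = 0.355 m; q_4 = 0.85 × 0.49 × 0.355 = 0.1479 m³/s
w_5 = (3.73 − 1.86)/2 = 0.935 m; q_5 = 0.87 × 0.37 × 0.935 = 0.3010 m³/s
w_6 = (4.00 − 2.24)/2 = 0.88 m; q_6 = 0.52 × 0.23 × 0.88 = 0.1052 m³/s
w_7 = (4.00 − 3.73)/2 = 0.135 m; q_7 = 0.41 × 0.14 × 0.135 = 0.007749 m³/s
Q = Σ qᵢ = 0.9169 m³/s
= 0.9169 × 3600 = 3301 m³/h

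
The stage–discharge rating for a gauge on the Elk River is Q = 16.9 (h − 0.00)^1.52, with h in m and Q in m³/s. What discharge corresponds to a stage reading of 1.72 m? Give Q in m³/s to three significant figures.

38.5 m³/s

Q = 16.9 × (1.72 − 0.00)^1.52 = 16.9 × 1.72^1.52 = 38.54 m³/s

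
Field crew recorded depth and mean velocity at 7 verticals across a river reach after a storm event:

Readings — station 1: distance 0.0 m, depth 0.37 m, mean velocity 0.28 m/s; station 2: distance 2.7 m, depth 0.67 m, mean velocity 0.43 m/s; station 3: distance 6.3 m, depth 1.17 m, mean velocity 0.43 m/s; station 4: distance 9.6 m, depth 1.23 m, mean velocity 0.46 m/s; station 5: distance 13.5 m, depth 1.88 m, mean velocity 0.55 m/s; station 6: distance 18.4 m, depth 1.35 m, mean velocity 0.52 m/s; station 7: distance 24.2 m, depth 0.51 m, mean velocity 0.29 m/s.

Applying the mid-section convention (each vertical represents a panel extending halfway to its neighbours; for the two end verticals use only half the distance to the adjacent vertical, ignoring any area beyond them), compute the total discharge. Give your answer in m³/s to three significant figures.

w_1 = (2.7 − 0.0)/2 = 1.35 m; q_1 = 0.28 × 0.37 × 1.35 = 0.1399 m³/s
w_2 = (6.3 − 0.0)/2 = 3.15 m; q_2 = 0.43 × 0.67 × 3.15 = 0.9075 m³/s
w_3 = (9.6 − 2.7)/2 = 3.45 m; q_3 = 0.43 × 1.17 × 3.45 = 1.736 m³/s
w_4 = (13.5 − 6.3)/2 = 3.6 m; q_4 = 0.46 × 1.23 × 3.6 = 2.037 m³/s
w_5 = (18.4 − 9.6)/2 = 4.4 m; q_5 = 0.55 × 1.88 × 4.4 = 4.550 m³/s
w_6 = (24.2 − 13.5)/2 = 5.35 m; q_6 = 0.52 × 1.35 × 5.35 = 3.756 m³/s
w_7 = (24.2 − 18.4)/2 = 2.9 m; q_7 = 0.29 × 0.51 × 2.9 = 0.4289 m³/s
Q = Σ qᵢ = 13.55 m³/s

13.6 m³/s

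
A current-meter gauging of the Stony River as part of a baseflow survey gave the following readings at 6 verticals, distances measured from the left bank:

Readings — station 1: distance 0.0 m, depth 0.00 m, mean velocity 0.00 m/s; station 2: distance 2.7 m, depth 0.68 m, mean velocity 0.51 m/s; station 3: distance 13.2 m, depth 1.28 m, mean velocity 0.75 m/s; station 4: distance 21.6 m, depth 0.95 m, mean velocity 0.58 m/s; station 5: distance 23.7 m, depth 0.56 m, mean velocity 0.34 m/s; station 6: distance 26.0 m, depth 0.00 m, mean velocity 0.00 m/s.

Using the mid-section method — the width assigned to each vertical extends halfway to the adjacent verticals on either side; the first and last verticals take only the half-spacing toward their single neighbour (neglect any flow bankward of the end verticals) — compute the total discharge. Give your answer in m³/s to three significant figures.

14.7 m³/s

w_2 = (13.2 − 0.0)/2 = 6.6 m; q_2 = 0.51 × 0.68 × 6.6 = 2.289 m³/s
w_3 = (21.6 − 2.7)/2 = 9.45 m; q_3 = 0.75 × 1.28 × 9.45 = 9.072 m³/s
w_4 = (23.7 − 13.2)/2 = 5.25 m; q_4 = 0.58 × 0.95 × 5.25 = 2.893 m³/s
w_5 = (26.0 − 21.6)/2 = 2.2 m; q_5 = 0.34 × 0.56 × 2.2 = 0.4189 m³/s
Stations 1, 6 contribute zero (depth or velocity is 0).
Q = Σ qᵢ = 14.67 m³/s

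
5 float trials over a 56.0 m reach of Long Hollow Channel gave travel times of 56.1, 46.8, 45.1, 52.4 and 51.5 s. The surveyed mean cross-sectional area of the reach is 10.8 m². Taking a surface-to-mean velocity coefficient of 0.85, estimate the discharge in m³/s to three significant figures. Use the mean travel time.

t̄ = (56.1 + 46.8 + 45.1 + 52.4 + 51.5) / 5 = 50.38 s
v_surface = L / t̄ = 56.0 / 50.38 = 1.112 m/s
v_mean = 0.85 × 1.112 = 0.9448 m/s
Q = A × v_mean = 10.8 × 0.9448 = 10.20 m³/s

10.2 m³/s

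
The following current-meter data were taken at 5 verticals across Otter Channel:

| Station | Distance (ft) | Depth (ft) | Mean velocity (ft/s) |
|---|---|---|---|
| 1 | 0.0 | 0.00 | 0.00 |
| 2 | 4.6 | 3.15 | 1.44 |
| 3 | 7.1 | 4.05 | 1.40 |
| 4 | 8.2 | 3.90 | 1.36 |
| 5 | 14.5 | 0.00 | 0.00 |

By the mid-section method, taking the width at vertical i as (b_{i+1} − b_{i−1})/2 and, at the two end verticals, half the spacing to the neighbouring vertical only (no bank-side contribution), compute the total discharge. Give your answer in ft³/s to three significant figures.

45.9 ft³/s

w_2 = (7.1 − 0.0)/2 = 3.55 ft; q_2 = 1.44 × 3.15 × 3.55 = 16.10 ft³/s
w_3 = (8.2 − 4.6)/2 = 1.8 ft; q_3 = 1.40 × 4.05 × 1.8 = 10.21 ft³/s
w_4 = (14.5 − 7.1)/2 = 3.7 ft; q_4 = 1.36 × 3.90 × 3.7 = 19.62 ft³/s
Stations 1, 5 contribute zero (depth or velocity is 0).
Q = Σ qᵢ = 45.93 ft³/s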